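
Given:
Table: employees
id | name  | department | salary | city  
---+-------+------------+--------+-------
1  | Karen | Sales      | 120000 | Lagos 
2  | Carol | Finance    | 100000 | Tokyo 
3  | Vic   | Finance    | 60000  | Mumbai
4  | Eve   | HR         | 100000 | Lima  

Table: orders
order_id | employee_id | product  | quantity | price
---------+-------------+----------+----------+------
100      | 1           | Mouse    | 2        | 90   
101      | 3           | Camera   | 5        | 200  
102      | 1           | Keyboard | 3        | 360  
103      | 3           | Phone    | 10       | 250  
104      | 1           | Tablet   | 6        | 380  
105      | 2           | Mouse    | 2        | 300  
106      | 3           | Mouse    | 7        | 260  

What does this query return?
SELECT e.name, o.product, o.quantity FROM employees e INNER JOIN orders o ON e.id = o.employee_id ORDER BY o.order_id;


Joining employees.id = orders.employee_id:
  employee Karen (id=1) -> order Mouse
  employee Vic (id=3) -> order Camera
  employee Karen (id=1) -> order Keyboard
  employee Vic (id=3) -> order Phone
  employee Karen (id=1) -> order Tablet
  employee Carol (id=2) -> order Mouse
  employee Vic (id=3) -> order Mouse


7 rows:
Karen, Mouse, 2
Vic, Camera, 5
Karen, Keyboard, 3
Vic, Phone, 10
Karen, Tablet, 6
Carol, Mouse, 2
Vic, Mouse, 7


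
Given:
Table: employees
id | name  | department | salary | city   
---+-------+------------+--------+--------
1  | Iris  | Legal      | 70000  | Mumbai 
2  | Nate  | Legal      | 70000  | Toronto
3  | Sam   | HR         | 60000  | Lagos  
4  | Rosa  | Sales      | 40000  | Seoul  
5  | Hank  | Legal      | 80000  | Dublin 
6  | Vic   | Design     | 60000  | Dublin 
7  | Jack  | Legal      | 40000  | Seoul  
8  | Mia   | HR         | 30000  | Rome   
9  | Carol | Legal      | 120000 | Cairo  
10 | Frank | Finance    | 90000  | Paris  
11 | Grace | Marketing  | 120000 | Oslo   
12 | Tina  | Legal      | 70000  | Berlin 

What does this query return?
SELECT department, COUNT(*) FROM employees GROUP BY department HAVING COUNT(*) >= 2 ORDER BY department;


Groups with count >= 2:
  HR: 2 -> PASS
  Legal: 6 -> PASS
  Design: 1 -> filtered out
  Finance: 1 -> filtered out
  Marketing: 1 -> filtered out
  Sales: 1 -> filtered out


2 groups:
HR, 2
Legal, 6


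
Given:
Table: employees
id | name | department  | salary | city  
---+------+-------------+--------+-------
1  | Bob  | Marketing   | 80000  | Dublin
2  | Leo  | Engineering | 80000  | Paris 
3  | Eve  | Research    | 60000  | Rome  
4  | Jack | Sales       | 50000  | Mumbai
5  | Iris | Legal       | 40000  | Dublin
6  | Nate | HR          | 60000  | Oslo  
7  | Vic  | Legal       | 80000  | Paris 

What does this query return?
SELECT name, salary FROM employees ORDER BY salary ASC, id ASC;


Sorting by salary ASC, then id ASC for ties

7 rows:
Iris, 40000
Jack, 50000
Eve, 60000
Nate, 60000
Bob, 80000
Leo, 80000
Vic, 80000


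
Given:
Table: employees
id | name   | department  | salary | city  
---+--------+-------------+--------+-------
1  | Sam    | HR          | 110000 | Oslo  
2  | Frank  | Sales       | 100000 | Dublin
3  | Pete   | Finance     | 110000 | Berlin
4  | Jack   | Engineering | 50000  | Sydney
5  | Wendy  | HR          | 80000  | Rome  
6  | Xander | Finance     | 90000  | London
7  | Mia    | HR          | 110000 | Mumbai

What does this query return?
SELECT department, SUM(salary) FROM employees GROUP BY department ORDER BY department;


Summing salary within each department:
  Engineering: 50000 = 50000
  Finance: 110000 + 90000 = 200000
  HR: 110000 + 80000 + 110000 = 300000
  Sales: 100000 = 100000


4 groups:
Engineering, 50000
Finance, 200000
HR, 300000
Sales, 100000


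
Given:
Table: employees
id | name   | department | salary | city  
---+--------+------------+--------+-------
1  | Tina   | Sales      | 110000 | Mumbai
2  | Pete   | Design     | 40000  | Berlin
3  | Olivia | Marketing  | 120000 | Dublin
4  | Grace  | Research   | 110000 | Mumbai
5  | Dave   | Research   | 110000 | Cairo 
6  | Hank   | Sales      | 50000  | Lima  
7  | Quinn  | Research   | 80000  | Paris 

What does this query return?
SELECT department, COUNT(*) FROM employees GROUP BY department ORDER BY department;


Assigning each row to its department group:
  Tina -> Sales
  Pete -> Design
  Olivia -> Marketing
  Grace -> Research
  Dave -> Research
  Hank -> Sales
  Quinn -> Research


4 groups:
Design, 1
Marketing, 1
Research, 3
Sales, 2


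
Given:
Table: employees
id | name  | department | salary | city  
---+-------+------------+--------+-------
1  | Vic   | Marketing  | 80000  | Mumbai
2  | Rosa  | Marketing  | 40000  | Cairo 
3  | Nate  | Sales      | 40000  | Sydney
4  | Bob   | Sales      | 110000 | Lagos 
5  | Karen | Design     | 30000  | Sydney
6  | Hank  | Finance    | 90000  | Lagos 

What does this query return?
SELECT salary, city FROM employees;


Projecting columns: salary, city

6 rows:
80000, Mumbai
40000, Cairo
40000, Sydney
110000, Lagos
30000, Sydney
90000, Lagos


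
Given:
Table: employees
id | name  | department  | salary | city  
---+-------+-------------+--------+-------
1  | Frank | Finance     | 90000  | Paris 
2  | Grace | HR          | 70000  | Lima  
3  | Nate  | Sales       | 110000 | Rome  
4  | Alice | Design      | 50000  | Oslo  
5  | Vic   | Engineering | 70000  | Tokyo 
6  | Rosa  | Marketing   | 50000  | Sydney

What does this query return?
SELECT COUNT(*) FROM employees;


COUNT(*) counts all rows

6


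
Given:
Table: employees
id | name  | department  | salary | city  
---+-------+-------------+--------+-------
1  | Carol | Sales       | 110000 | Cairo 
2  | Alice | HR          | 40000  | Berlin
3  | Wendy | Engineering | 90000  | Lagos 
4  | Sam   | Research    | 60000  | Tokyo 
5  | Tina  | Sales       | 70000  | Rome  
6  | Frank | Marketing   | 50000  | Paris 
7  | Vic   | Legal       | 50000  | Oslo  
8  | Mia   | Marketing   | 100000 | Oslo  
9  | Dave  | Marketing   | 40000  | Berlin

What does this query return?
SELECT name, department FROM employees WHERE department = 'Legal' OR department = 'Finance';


Filtering: department = 'Legal' OR 'Finance'
Matching: 1 rows

1 rows:
Vic, Legal


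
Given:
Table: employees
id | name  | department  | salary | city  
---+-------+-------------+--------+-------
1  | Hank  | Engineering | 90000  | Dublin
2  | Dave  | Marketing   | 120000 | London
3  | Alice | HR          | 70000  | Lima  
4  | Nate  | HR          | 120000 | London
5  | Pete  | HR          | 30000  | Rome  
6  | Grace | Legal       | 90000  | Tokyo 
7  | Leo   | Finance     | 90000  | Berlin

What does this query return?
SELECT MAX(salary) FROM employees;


Salaries: 90000, 120000, 70000, 120000, 30000, 90000, 90000
MAX = 120000

120000


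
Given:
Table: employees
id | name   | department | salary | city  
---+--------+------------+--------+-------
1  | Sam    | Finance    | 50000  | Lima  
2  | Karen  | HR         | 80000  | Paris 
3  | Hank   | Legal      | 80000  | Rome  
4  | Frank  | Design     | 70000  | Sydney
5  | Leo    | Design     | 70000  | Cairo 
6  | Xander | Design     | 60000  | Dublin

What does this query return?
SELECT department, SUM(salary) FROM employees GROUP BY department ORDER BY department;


Summing salary within each department:
  Design: 70000 + 70000 + 60000 = 200000
  Finance: 50000 = 50000
  HR: 80000 = 80000
  Legal: 80000 = 80000


4 groups:
Design, 200000
Finance, 50000
HR, 80000
Legal, 80000


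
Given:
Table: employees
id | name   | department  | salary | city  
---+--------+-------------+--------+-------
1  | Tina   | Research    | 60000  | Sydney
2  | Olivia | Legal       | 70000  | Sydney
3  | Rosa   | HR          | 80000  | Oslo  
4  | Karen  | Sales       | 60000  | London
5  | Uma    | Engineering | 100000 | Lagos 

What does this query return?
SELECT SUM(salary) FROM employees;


SUM(salary) = 60000 + 70000 + 80000 + 60000 + 100000 = 370000

370000


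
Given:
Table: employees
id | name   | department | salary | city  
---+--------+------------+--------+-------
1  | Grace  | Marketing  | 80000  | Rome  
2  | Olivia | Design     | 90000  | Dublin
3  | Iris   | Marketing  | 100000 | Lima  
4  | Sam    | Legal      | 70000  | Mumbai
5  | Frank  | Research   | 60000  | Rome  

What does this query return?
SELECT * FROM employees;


SELECT * returns all 5 rows with all columns

5 rows:
1, Grace, Marketing, 80000, Rome
2, Olivia, Design, 90000, Dublin
3, Iris, Marketing, 100000, Lima
4, Sam, Legal, 70000, Mumbai
5, Frank, Research, 60000, Rome


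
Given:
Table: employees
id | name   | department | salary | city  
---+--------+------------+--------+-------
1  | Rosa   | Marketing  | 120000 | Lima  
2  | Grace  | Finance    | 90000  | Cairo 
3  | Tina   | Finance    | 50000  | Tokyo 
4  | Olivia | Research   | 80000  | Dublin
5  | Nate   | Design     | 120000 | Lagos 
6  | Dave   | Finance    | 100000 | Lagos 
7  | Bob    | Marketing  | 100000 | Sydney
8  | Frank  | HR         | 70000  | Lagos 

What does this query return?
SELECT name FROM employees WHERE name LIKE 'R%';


LIKE 'R%' matches names starting with 'R'
Matching: 1

1 rows:
Rosa


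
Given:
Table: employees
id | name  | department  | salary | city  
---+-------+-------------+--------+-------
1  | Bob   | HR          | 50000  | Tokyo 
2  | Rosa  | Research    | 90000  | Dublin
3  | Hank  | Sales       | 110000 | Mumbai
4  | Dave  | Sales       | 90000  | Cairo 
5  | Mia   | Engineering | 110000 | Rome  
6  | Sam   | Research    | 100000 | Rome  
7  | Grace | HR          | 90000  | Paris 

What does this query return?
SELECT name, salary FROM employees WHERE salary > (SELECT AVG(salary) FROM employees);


Subquery: AVG(salary) = 91428.57
Filtering: salary > 91428.57
  Hank (110000) -> MATCH
  Mia (110000) -> MATCH
  Sam (100000) -> MATCH


3 rows:
Hank, 110000
Mia, 110000
Sam, 100000


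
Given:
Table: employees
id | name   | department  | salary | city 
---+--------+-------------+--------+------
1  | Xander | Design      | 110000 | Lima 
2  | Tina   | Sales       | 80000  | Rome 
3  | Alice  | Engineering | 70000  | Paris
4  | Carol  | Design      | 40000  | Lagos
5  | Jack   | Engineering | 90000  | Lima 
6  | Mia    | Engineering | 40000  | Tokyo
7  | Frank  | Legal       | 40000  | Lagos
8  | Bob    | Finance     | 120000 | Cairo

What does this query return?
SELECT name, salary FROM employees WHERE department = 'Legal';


Filtering: department = 'Legal'
Matching rows: 1

1 rows:
Frank, 40000


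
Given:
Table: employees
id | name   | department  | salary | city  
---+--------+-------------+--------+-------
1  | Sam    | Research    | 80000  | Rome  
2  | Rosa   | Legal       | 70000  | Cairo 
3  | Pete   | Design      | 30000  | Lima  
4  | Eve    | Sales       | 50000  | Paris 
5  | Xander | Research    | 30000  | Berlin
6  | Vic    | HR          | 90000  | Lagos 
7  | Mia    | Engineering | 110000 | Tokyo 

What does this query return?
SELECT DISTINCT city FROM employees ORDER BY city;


All 'city' values (row order): Rome, Cairo, Lima, Paris, Berlin, Lagos, Tokyo
Removing duplicates leaves 7 unique value(s).

7 values:
Berlin
Cairo
Lagos
Lima
Paris
Rome
Tokyo


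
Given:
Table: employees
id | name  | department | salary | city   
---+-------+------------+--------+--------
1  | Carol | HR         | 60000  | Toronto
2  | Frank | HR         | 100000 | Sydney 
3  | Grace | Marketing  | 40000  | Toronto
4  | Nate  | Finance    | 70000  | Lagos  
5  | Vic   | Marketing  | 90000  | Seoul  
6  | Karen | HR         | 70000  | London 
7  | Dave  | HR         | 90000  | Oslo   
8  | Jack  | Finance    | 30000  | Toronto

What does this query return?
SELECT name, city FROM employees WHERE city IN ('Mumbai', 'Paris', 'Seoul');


Filtering: city IN ('Mumbai', 'Paris', 'Seoul')
Matching: 1 rows

1 rows:
Vic, Seoul


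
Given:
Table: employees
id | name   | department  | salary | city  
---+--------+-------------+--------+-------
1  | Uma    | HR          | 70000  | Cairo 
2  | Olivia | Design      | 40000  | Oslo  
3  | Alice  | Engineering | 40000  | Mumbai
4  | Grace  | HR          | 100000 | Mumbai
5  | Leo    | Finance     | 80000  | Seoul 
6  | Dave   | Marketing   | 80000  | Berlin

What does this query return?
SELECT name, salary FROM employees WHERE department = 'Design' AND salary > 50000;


Filtering: department = 'Design' AND salary > 50000
Matching: 0 rows

Empty result set (0 rows)


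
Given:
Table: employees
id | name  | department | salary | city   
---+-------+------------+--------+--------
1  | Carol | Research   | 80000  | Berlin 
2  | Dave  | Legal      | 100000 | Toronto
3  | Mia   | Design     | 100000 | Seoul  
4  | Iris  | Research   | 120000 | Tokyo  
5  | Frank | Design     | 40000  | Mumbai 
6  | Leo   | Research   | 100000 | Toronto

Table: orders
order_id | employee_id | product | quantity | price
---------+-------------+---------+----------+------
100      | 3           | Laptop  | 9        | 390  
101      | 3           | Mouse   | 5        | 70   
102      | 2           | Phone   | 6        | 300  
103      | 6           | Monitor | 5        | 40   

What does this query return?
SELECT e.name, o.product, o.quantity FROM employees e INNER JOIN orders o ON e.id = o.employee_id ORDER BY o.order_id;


Joining employees.id = orders.employee_id:
  employee Mia (id=3) -> order Laptop
  employee Mia (id=3) -> order Mouse
  employee Dave (id=2) -> order Phone
  employee Leo (id=6) -> order Monitor


4 rows:
Mia, Laptop, 9
Mia, Mouse, 5
Dave, Phone, 6
Leo, Monitor, 5


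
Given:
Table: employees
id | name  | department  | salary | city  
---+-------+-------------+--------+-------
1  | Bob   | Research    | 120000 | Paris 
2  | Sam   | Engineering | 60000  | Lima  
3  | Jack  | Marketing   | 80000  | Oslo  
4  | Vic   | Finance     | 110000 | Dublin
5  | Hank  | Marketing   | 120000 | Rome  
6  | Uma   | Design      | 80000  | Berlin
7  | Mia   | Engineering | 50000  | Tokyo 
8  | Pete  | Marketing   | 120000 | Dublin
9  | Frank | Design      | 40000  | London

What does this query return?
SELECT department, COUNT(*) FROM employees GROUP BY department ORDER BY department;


Assigning each row to its department group:
  Bob -> Research
  Sam -> Engineering
  Jack -> Marketing
  Vic -> Finance
  Hank -> Marketing
  Uma -> Design
  Mia -> Engineering
  Pete -> Marketing
  Frank -> Design


5 groups:
Design, 2
Engineering, 2
Finance, 1
Marketing, 3
Research, 1


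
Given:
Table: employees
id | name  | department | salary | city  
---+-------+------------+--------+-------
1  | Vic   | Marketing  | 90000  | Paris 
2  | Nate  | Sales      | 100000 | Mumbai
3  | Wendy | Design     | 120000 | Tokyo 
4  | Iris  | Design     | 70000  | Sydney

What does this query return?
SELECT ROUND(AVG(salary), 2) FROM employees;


SUM(salary) = 380000
COUNT = 4
ROUND(AVG, 2) = ROUND(380000 / 4, 2) = 95000.0

95000.0


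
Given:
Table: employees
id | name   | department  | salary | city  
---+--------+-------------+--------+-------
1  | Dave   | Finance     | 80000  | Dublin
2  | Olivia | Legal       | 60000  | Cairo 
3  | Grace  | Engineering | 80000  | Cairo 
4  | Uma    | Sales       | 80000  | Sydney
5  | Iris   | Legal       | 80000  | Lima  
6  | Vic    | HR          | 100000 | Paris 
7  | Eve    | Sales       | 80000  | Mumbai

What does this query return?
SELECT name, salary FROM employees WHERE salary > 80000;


Filtering: salary > 80000
Matching: 1 rows

1 rows:
Vic, 100000


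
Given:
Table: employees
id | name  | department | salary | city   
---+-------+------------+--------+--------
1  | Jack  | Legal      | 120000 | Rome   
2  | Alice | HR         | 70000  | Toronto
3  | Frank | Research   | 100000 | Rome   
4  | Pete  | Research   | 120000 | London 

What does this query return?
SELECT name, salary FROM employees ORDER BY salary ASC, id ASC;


Sorting by salary ASC, then id ASC for ties

4 rows:
Alice, 70000
Frank, 100000
Jack, 120000
Pete, 120000


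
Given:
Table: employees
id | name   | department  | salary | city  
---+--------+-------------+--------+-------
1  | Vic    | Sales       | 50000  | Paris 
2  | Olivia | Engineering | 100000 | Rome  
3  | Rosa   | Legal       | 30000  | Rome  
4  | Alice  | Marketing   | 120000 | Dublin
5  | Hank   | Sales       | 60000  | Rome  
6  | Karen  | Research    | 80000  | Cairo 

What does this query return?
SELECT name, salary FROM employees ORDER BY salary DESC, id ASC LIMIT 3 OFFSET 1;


Sort by salary DESC (id ASC tiebreak), then skip 1 and take 3
Rows 2 through 4

3 rows:
Olivia, 100000
Karen, 80000
Hank, 60000


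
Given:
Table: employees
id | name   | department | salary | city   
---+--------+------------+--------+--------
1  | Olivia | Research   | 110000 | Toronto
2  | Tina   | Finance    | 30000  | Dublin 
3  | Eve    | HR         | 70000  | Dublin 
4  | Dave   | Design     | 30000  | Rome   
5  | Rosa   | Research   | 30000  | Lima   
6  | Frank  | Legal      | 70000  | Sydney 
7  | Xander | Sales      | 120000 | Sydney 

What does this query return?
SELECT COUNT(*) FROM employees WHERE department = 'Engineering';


Counting rows where department = 'Engineering'


0


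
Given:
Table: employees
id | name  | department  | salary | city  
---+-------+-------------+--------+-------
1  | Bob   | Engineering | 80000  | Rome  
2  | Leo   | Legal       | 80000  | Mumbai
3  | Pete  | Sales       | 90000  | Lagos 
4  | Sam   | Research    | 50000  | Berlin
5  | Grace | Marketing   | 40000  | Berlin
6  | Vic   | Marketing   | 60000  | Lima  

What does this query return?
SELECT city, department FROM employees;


Projecting columns: city, department

6 rows:
Rome, Engineering
Mumbai, Legal
Lagos, Sales
Berlin, Research
Berlin, Marketing
Lima, Marketing


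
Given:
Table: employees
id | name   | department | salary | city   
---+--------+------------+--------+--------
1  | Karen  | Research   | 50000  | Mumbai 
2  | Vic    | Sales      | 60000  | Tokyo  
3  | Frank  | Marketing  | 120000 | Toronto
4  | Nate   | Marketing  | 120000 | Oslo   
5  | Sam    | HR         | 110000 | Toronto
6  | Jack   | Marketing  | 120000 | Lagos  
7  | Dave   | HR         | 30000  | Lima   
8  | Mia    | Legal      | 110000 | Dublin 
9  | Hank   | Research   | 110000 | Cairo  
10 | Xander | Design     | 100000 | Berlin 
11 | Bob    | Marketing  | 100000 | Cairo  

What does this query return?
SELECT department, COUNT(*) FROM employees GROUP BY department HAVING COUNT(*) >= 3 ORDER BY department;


Groups with count >= 3:
  Marketing: 4 -> PASS
  Design: 1 -> filtered out
  HR: 2 -> filtered out
  Legal: 1 -> filtered out
  Research: 2 -> filtered out
  Sales: 1 -> filtered out


1 groups:
Marketing, 4


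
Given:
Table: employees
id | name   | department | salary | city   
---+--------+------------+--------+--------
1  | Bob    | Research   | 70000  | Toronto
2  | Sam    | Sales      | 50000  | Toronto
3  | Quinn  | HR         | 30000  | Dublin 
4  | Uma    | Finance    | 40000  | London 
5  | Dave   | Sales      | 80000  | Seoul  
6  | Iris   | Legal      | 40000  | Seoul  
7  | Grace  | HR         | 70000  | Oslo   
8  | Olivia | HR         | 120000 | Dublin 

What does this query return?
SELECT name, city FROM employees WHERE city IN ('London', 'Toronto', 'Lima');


Filtering: city IN ('London', 'Toronto', 'Lima')
Matching: 3 rows

3 rows:
Bob, Toronto
Sam, Toronto
Uma, London


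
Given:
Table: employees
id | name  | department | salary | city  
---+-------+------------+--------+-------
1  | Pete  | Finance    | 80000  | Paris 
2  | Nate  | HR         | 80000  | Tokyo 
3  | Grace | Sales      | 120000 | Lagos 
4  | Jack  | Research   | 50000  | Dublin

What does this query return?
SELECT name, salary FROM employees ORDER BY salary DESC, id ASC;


Sorting by salary DESC, then id ASC for ties

4 rows:
Grace, 120000
Pete, 80000
Nate, 80000
Jack, 50000


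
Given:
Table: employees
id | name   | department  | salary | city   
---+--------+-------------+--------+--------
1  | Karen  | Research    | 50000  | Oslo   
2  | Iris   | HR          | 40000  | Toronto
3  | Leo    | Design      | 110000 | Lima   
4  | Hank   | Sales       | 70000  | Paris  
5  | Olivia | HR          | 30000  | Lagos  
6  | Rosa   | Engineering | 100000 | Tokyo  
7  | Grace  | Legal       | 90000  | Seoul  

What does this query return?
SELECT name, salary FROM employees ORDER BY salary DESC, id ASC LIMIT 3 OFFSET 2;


Sort by salary DESC (id ASC tiebreak), then skip 2 and take 3
Rows 3 through 5

3 rows:
Grace, 90000
Hank, 70000
Karen, 50000


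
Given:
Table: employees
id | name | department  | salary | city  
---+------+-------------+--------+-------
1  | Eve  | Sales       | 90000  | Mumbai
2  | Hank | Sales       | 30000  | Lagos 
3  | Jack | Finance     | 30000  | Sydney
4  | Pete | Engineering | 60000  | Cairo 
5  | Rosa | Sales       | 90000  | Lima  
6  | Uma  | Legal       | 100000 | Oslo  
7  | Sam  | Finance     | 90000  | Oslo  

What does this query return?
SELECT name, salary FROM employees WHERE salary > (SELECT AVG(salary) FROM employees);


Subquery: AVG(salary) = 70000.0
Filtering: salary > 70000.0
  Eve (90000) -> MATCH
  Rosa (90000) -> MATCH
  Uma (100000) -> MATCH
  Sam (90000) -> MATCH


4 rows:
Eve, 90000
Rosa, 90000
Uma, 100000
Sam, 90000


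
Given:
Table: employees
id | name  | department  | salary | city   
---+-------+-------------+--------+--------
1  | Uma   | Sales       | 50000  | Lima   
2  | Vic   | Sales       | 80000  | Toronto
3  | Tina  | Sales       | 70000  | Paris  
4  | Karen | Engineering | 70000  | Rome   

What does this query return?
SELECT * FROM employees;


SELECT * returns all 4 rows with all columns

4 rows:
1, Uma, Sales, 50000, Lima
2, Vic, Sales, 80000, Toronto
3, Tina, Sales, 70000, Paris
4, Karen, Engineering, 70000, Rome


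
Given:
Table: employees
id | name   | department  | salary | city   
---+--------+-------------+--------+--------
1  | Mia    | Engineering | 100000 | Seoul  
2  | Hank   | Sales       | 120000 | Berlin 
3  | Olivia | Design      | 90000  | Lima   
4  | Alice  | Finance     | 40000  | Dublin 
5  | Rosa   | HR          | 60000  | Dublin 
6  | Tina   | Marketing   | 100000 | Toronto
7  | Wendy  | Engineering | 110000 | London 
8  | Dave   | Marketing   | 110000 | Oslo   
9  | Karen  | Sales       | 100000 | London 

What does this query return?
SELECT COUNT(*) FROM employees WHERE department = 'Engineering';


Counting rows where department = 'Engineering'
  Mia -> MATCH
  Wendy -> MATCH


2


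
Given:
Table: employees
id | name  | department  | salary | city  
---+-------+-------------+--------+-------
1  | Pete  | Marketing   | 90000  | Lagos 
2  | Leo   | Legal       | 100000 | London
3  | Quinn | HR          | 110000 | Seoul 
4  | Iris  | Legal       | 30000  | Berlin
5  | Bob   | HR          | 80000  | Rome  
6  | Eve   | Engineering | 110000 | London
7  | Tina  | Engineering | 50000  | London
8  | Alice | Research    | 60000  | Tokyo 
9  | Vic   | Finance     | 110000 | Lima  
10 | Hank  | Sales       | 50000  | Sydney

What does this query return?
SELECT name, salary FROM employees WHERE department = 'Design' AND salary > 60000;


Filtering: department = 'Design' AND salary > 60000
Matching: 0 rows

Empty result set (0 rows)


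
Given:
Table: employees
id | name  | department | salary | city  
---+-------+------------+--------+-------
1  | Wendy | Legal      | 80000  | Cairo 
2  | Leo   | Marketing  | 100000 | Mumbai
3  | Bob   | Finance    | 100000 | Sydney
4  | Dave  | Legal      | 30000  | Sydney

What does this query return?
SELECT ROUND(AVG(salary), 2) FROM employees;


SUM(salary) = 310000
COUNT = 4
ROUND(AVG, 2) = ROUND(310000 / 4, 2) = 77500.0

77500.0


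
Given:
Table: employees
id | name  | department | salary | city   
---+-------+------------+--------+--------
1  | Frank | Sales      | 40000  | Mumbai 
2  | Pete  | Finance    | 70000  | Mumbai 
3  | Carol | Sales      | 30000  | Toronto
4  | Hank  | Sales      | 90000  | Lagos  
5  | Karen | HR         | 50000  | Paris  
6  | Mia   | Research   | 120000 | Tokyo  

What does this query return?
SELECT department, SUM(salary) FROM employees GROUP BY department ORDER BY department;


Summing salary within each department:
  Finance: 70000 = 70000
  HR: 50000 = 50000
  Research: 120000 = 120000
  Sales: 40000 + 30000 + 90000 = 160000


4 groups:
Finance, 70000
HR, 50000
Research, 120000
Sales, 160000


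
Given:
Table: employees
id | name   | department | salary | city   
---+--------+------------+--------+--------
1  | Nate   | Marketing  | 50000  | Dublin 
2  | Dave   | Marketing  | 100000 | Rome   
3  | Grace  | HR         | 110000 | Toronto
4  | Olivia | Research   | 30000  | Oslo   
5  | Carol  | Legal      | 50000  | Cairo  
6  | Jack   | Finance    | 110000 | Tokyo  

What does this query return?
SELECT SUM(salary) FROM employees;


SUM(salary) = 50000 + 100000 + 110000 + 30000 + 50000 + 110000 = 450000

450000


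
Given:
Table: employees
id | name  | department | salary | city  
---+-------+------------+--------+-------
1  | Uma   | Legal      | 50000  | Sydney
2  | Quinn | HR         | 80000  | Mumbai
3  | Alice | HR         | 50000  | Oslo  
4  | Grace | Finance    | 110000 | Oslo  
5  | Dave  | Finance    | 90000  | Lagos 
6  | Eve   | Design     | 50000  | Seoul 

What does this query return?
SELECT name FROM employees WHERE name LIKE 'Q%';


LIKE 'Q%' matches names starting with 'Q'
Matching: 1

1 rows:
Quinn


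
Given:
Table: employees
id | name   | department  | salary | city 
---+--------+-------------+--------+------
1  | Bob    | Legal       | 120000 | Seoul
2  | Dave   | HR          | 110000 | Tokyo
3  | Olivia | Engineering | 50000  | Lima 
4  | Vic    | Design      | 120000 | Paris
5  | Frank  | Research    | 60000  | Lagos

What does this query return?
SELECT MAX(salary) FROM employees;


Salaries: 120000, 110000, 50000, 120000, 60000
MAX = 120000

120000


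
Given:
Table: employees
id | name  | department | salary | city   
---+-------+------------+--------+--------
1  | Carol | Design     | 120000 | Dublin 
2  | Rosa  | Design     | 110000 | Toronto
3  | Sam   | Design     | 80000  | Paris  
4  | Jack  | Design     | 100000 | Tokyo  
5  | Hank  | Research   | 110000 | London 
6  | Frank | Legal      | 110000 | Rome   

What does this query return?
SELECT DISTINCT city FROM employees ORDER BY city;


All 'city' values (row order): Dublin, Toronto, Paris, Tokyo, London, Rome
Removing duplicates leaves 6 unique value(s).

6 values:
Dublin
London
Paris
Rome
Tokyo
Toronto


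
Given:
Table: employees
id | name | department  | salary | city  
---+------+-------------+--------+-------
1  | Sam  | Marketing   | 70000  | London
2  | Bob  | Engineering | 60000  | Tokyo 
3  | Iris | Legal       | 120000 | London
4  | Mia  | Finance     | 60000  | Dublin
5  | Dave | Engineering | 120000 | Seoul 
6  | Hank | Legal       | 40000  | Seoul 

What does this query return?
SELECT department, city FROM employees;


Projecting columns: department, city

6 rows:
Marketing, London
Engineering, Tokyo
Legal, London
Finance, Dublin
Engineering, Seoul
Legal, Seoul


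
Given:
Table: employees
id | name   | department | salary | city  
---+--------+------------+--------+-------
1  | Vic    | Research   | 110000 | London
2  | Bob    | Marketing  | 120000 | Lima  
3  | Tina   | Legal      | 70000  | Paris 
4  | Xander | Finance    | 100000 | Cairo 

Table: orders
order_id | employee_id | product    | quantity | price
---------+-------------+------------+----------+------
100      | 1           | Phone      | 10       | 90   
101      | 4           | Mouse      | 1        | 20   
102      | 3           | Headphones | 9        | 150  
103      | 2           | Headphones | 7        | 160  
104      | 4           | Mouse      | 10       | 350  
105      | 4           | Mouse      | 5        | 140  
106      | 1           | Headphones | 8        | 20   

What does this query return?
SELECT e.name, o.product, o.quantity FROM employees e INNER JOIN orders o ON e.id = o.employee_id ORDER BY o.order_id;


Joining employees.id = orders.employee_id:
  employee Vic (id=1) -> order Phone
  employee Xander (id=4) -> order Mouse
  employee Tina (id=3) -> order Headphones
  employee Bob (id=2) -> order Headphones
  employee Xander (id=4) -> order Mouse
  employee Xander (id=4) -> order Mouse
  employee Vic (id=1) -> order Headphones


7 rows:
Vic, Phone, 10
Xander, Mouse, 1
Tina, Headphones, 9
Bob, Headphones, 7
Xander, Mouse, 10
Xander, Mouse, 5
Vic, Headphones, 8


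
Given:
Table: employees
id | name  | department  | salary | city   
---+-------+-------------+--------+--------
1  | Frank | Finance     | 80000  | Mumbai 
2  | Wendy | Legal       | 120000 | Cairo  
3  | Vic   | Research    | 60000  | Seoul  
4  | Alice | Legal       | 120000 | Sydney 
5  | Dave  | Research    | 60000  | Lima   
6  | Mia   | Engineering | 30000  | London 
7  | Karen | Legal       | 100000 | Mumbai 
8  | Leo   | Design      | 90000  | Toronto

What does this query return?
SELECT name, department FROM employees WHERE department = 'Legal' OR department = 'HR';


Filtering: department = 'Legal' OR 'HR'
Matching: 3 rows

3 rows:
Wendy, Legal
Alice, Legal
Karen, Legal


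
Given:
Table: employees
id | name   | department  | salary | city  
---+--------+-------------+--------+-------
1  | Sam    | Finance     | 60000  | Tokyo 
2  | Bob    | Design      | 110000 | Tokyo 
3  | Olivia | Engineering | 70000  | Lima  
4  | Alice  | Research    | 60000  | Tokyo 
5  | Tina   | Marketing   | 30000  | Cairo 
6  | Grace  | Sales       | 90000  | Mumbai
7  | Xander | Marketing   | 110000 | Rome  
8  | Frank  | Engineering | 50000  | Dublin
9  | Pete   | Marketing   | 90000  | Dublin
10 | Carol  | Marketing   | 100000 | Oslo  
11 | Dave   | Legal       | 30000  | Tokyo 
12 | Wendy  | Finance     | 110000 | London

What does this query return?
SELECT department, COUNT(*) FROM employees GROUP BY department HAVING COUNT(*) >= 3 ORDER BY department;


Groups with count >= 3:
  Marketing: 4 -> PASS
  Design: 1 -> filtered out
  Engineering: 2 -> filtered out
  Finance: 2 -> filtered out
  Legal: 1 -> filtered out
  Research: 1 -> filtered out
  Sales: 1 -> filtered out


1 groups:
Marketing, 4


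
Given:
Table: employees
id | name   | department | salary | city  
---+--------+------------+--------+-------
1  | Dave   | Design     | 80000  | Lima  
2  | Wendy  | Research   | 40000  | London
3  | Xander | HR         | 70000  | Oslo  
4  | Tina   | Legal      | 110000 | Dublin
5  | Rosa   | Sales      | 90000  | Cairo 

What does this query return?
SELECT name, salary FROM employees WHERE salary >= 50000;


Filtering: salary >= 50000
Matching: 4 rows

4 rows:
Dave, 80000
Xander, 70000
Tina, 110000
Rosa, 90000


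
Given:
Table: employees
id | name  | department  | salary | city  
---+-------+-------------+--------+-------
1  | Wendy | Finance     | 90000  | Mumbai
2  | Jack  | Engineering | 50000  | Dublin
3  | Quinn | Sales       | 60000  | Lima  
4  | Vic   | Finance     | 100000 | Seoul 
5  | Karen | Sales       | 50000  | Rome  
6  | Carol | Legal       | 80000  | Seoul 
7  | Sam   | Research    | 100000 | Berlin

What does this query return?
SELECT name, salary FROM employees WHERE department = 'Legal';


Filtering: department = 'Legal'
Matching rows: 1

1 rows:
Carol, 80000


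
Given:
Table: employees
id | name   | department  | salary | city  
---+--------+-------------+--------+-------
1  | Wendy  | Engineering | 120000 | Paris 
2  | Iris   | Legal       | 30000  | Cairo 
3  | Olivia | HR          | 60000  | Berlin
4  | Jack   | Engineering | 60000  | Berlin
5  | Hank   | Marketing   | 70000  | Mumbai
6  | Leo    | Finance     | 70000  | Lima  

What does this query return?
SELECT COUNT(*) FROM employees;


COUNT(*) counts all rows

6


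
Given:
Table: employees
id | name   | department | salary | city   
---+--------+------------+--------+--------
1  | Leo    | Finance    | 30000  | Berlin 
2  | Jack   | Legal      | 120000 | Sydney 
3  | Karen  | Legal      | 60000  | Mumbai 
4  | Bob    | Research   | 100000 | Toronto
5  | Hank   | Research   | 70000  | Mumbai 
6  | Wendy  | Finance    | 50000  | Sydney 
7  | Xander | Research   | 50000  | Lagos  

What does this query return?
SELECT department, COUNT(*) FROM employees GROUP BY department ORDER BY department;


Assigning each row to its department group:
  Leo -> Finance
  Jack -> Legal
  Karen -> Legal
  Bob -> Research
  Hank -> Research
  Wendy -> Finance
  Xander -> Research


3 groups:
Finance, 2
Legal, 2
Research, 3


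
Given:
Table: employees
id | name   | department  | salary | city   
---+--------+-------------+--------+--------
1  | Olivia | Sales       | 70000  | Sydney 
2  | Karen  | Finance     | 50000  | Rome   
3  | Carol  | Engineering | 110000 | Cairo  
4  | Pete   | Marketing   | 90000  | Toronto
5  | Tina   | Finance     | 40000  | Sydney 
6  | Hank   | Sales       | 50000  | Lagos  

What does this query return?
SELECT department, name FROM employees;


Projecting columns: department, name

6 rows:
Sales, Olivia
Finance, Karen
Engineering, Carol
Marketing, Pete
Finance, Tina
Sales, Hank


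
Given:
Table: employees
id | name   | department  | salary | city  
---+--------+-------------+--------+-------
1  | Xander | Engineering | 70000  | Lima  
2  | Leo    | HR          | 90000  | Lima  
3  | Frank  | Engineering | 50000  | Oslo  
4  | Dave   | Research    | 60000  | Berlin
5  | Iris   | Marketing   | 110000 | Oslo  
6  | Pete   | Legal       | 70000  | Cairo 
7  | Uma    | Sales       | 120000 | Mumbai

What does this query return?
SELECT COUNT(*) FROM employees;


COUNT(*) counts all rows

7


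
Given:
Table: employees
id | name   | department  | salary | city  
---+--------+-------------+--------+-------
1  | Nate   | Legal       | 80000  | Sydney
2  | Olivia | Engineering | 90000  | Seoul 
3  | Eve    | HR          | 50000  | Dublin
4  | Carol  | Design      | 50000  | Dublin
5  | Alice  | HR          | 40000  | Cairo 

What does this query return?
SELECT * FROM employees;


SELECT * returns all 5 rows with all columns

5 rows:
1, Nate, Legal, 80000, Sydney
2, Olivia, Engineering, 90000, Seoul
3, Eve, HR, 50000, Dublin
4, Carol, Design, 50000, Dublin
5, Alice, HR, 40000, Cairo


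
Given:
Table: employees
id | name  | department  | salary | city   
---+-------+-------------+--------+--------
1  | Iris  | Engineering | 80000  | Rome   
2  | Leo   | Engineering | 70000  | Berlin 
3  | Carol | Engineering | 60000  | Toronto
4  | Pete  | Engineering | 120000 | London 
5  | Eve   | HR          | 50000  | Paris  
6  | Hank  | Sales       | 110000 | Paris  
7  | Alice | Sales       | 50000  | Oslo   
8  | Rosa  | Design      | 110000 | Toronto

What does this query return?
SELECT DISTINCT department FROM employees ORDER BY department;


All 'department' values (row order): Engineering, Engineering, Engineering, Engineering, HR, Sales, Sales, Design
Removing duplicates leaves 4 unique value(s).

4 values:
Design
Engineering
HR
Sales


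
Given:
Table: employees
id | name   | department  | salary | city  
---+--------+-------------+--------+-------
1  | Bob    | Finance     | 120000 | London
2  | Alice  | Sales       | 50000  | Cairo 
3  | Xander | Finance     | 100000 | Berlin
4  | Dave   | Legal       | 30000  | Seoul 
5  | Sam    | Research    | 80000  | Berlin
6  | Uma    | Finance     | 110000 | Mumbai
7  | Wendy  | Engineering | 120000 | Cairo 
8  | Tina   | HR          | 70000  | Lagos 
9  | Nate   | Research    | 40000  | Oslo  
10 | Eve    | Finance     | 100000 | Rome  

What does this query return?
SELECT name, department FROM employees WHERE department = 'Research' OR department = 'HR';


Filtering: department = 'Research' OR 'HR'
Matching: 3 rows

3 rows:
Sam, Research
Tina, HR
Nate, Research


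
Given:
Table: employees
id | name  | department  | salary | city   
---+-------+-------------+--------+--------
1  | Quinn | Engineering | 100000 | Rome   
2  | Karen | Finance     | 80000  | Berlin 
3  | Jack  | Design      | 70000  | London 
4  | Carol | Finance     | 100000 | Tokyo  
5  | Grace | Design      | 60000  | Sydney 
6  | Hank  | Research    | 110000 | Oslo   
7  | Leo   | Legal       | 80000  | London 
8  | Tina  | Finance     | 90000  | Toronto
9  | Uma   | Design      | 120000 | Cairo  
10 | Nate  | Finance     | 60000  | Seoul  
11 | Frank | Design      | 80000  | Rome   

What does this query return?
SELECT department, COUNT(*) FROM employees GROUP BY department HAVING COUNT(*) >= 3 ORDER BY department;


Groups with count >= 3:
  Design: 4 -> PASS
  Finance: 4 -> PASS
  Engineering: 1 -> filtered out
  Legal: 1 -> filtered out
  Research: 1 -> filtered out


2 groups:
Design, 4
Finance, 4


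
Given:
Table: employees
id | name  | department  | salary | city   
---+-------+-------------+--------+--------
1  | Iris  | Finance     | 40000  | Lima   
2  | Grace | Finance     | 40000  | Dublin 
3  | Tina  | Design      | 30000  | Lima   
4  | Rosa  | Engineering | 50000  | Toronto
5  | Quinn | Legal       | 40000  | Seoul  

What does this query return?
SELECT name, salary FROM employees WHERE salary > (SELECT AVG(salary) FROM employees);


Subquery: AVG(salary) = 40000.0
Filtering: salary > 40000.0
  Rosa (50000) -> MATCH


1 rows:
Rosa, 50000


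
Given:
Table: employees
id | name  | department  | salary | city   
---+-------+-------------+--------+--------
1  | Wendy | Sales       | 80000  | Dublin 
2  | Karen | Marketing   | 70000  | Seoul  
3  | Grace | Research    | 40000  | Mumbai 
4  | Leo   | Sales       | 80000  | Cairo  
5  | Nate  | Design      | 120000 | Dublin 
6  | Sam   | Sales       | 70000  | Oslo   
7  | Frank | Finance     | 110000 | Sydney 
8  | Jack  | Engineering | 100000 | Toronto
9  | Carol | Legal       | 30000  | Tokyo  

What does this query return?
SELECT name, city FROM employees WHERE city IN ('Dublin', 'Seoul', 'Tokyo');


Filtering: city IN ('Dublin', 'Seoul', 'Tokyo')
Matching: 4 rows

4 rows:
Wendy, Dublin
Karen, Seoul
Nate, Dublin
Carol, Tokyo


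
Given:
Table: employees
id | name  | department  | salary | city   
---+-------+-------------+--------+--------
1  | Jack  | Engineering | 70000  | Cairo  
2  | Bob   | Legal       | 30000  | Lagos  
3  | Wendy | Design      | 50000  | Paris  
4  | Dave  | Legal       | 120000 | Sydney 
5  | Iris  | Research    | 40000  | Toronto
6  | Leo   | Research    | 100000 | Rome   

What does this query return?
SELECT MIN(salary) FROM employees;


Salaries: 70000, 30000, 50000, 120000, 40000, 100000
MIN = 30000

30000


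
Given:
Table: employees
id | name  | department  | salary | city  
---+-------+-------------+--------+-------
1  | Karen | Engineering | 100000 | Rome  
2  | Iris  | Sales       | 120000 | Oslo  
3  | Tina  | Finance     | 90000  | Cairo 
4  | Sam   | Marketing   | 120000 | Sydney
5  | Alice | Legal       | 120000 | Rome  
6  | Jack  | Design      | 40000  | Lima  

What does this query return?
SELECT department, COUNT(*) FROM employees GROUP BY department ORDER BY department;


Assigning each row to its department group:
  Karen -> Engineering
  Iris -> Sales
  Tina -> Finance
  Sam -> Marketing
  Alice -> Legal
  Jack -> Design


6 groups:
Design, 1
Engineering, 1
Finance, 1
Legal, 1
Marketing, 1
Sales, 1


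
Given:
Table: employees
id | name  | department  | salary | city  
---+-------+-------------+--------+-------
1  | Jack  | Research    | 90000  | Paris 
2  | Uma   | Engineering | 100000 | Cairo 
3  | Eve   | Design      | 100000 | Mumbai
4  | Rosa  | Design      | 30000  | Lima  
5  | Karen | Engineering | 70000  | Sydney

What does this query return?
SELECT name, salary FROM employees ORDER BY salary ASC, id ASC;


Sorting by salary ASC, then id ASC for ties

5 rows:
Rosa, 30000
Karen, 70000
Jack, 90000
Uma, 100000
Eve, 100000


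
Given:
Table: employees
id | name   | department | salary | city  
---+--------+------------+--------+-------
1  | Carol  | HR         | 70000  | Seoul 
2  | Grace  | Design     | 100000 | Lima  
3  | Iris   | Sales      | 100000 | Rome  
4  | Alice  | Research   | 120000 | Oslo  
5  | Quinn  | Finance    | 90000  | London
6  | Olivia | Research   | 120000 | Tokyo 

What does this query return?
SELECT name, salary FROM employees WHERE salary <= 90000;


Filtering: salary <= 90000
Matching: 2 rows

2 rows:
Carol, 70000
Quinn, 90000
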